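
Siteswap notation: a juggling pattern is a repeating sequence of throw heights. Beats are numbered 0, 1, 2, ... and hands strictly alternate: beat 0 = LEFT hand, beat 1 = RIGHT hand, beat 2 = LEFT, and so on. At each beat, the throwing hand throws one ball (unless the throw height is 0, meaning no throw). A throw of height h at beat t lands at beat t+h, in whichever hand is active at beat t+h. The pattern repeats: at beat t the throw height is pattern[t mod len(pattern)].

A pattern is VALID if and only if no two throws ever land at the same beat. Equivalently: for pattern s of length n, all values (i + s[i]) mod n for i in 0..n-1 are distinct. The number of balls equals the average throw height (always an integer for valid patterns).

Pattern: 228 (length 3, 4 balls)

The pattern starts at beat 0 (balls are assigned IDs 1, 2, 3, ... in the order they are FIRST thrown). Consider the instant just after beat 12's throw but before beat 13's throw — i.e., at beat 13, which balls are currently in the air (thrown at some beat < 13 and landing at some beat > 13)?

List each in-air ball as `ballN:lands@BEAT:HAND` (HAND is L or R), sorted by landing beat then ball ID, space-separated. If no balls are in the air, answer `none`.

Answer: ball1:lands@14:L ball3:lands@16:L ball4:lands@19:R

Derivation:
Beat 0 (L): throw ball1 h=2 -> lands@2:L; in-air after throw: [b1@2:L]
Beat 1 (R): throw ball2 h=2 -> lands@3:R; in-air after throw: [b1@2:L b2@3:R]
Beat 2 (L): throw ball1 h=8 -> lands@10:L; in-air after throw: [b2@3:R b1@10:L]
Beat 3 (R): throw ball2 h=2 -> lands@5:R; in-air after throw: [b2@5:R b1@10:L]
Beat 4 (L): throw ball3 h=2 -> lands@6:L; in-air after throw: [b2@5:R b3@6:L b1@10:L]
Beat 5 (R): throw ball2 h=8 -> lands@13:R; in-air after throw: [b3@6:L b1@10:L b2@13:R]
Beat 6 (L): throw ball3 h=2 -> lands@8:L; in-air after throw: [b3@8:L b1@10:L b2@13:R]
Beat 7 (R): throw ball4 h=2 -> lands@9:R; in-air after throw: [b3@8:L b4@9:R b1@10:L b2@13:R]
Beat 8 (L): throw ball3 h=8 -> lands@16:L; in-air after throw: [b4@9:R b1@10:L b2@13:R b3@16:L]
Beat 9 (R): throw ball4 h=2 -> lands@11:R; in-air after throw: [b1@10:L b4@11:R b2@13:R b3@16:L]
Beat 10 (L): throw ball1 h=2 -> lands@12:L; in-air after throw: [b4@11:R b1@12:L b2@13:R b3@16:L]
Beat 11 (R): throw ball4 h=8 -> lands@19:R; in-air after throw: [b1@12:L b2@13:R b3@16:L b4@19:R]
Beat 12 (L): throw ball1 h=2 -> lands@14:L; in-air after throw: [b2@13:R b1@14:L b3@16:L b4@19:R]
Beat 13 (R): throw ball2 h=2 -> lands@15:R; in-air after throw: [b1@14:L b2@15:R b3@16:L b4@19:R]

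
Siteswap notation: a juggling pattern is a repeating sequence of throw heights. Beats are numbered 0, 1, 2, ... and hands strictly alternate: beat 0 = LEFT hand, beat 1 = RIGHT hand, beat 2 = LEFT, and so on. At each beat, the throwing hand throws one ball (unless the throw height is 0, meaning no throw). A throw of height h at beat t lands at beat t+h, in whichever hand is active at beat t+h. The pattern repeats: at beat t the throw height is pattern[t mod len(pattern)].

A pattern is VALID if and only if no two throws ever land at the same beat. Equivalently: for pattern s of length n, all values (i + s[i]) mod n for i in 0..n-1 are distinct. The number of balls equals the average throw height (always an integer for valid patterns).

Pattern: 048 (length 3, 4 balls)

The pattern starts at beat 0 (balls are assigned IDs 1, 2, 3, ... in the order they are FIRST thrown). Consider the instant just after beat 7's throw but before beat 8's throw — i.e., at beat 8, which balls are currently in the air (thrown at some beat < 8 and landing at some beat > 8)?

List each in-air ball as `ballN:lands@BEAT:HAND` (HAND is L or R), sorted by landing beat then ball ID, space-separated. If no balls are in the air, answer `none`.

Beat 1 (R): throw ball1 h=4 -> lands@5:R; in-air after throw: [b1@5:R]
Beat 2 (L): throw ball2 h=8 -> lands@10:L; in-air after throw: [b1@5:R b2@10:L]
Beat 4 (L): throw ball3 h=4 -> lands@8:L; in-air after throw: [b1@5:R b3@8:L b2@10:L]
Beat 5 (R): throw ball1 h=8 -> lands@13:R; in-air after throw: [b3@8:L b2@10:L b1@13:R]
Beat 7 (R): throw ball4 h=4 -> lands@11:R; in-air after throw: [b3@8:L b2@10:L b4@11:R b1@13:R]
Beat 8 (L): throw ball3 h=8 -> lands@16:L; in-air after throw: [b2@10:L b4@11:R b1@13:R b3@16:L]

Answer: ball2:lands@10:L ball4:lands@11:R ball1:lands@13:R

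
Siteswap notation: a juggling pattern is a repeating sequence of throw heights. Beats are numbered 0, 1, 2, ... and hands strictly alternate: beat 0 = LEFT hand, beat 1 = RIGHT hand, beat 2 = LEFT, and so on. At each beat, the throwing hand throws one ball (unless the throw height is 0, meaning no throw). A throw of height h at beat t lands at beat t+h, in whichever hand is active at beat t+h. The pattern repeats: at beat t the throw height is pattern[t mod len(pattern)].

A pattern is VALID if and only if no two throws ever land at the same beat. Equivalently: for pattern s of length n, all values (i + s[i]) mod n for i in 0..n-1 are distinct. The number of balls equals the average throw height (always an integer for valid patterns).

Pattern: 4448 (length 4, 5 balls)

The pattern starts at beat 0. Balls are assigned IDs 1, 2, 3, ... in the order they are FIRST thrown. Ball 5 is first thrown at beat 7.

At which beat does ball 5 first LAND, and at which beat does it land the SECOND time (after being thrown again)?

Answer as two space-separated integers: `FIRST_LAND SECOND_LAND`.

Beat 0 (L): throw ball1 h=4 -> lands@4:L; in-air after throw: [b1@4:L]
Beat 1 (R): throw ball2 h=4 -> lands@5:R; in-air after throw: [b1@4:L b2@5:R]
Beat 2 (L): throw ball3 h=4 -> lands@6:L; in-air after throw: [b1@4:L b2@5:R b3@6:L]
Beat 3 (R): throw ball4 h=8 -> lands@11:R; in-air after throw: [b1@4:L b2@5:R b3@6:L b4@11:R]
Beat 4 (L): throw ball1 h=4 -> lands@8:L; in-air after throw: [b2@5:R b3@6:L b1@8:L b4@11:R]
Beat 5 (R): throw ball2 h=4 -> lands@9:R; in-air after throw: [b3@6:L b1@8:L b2@9:R b4@11:R]
Beat 6 (L): throw ball3 h=4 -> lands@10:L; in-air after throw: [b1@8:L b2@9:R b3@10:L b4@11:R]
Beat 7 (R): throw ball5 h=8 -> lands@15:R; in-air after throw: [b1@8:L b2@9:R b3@10:L b4@11:R b5@15:R]
Beat 8 (L): throw ball1 h=4 -> lands@12:L; in-air after throw: [b2@9:R b3@10:L b4@11:R b1@12:L b5@15:R]
Beat 9 (R): throw ball2 h=4 -> lands@13:R; in-air after throw: [b3@10:L b4@11:R b1@12:L b2@13:R b5@15:R]
Beat 10 (L): throw ball3 h=4 -> lands@14:L; in-air after throw: [b4@11:R b1@12:L b2@13:R b3@14:L b5@15:R]
Beat 11 (R): throw ball4 h=8 -> lands@19:R; in-air after throw: [b1@12:L b2@13:R b3@14:L b5@15:R b4@19:R]
Beat 12 (L): throw ball1 h=4 -> lands@16:L; in-air after throw: [b2@13:R b3@14:L b5@15:R b1@16:L b4@19:R]
Beat 13 (R): throw ball2 h=4 -> lands@17:R; in-air after throw: [b3@14:L b5@15:R b1@16:L b2@17:R b4@19:R]
Beat 14 (L): throw ball3 h=4 -> lands@18:L; in-air after throw: [b5@15:R b1@16:L b2@17:R b3@18:L b4@19:R]
Beat 15 (R): throw ball5 h=8 -> lands@23:R; in-air after throw: [b1@16:L b2@17:R b3@18:L b4@19:R b5@23:R]
Beat 16 (L): throw ball1 h=4 -> lands@20:L; in-air after throw: [b2@17:R b3@18:L b4@19:R b1@20:L b5@23:R]
Beat 17 (R): throw ball2 h=4 -> lands@21:R; in-air after throw: [b3@18:L b4@19:R b1@20:L b2@21:R b5@23:R]
Beat 18 (L): throw ball3 h=4 -> lands@22:L; in-air after throw: [b4@19:R b1@20:L b2@21:R b3@22:L b5@23:R]
Beat 19 (R): throw ball4 h=8 -> lands@27:R; in-air after throw: [b1@20:L b2@21:R b3@22:L b5@23:R b4@27:R]
Ball 5: thrown@7 h=8 -> first land @15; rethrown@15 h=8 -> second land @23

Answer: 15 23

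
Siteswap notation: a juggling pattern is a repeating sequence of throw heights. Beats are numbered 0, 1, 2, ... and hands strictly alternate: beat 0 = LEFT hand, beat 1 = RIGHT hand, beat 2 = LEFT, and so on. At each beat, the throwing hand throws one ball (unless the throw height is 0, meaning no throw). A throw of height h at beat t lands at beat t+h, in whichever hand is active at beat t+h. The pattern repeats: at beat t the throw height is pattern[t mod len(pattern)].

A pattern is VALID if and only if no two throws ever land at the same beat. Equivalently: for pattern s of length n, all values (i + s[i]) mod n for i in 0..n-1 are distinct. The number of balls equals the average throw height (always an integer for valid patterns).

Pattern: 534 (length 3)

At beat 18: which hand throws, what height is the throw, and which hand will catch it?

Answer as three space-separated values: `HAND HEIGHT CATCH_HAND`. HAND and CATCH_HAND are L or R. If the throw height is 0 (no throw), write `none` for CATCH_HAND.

Answer: L 5 R

Derivation:
Beat 18: 18 mod 2 = 0, so hand = L
Throw height = pattern[18 mod 3] = pattern[0] = 5
Lands at beat 18+5=23, 23 mod 2 = 1, so catch hand = R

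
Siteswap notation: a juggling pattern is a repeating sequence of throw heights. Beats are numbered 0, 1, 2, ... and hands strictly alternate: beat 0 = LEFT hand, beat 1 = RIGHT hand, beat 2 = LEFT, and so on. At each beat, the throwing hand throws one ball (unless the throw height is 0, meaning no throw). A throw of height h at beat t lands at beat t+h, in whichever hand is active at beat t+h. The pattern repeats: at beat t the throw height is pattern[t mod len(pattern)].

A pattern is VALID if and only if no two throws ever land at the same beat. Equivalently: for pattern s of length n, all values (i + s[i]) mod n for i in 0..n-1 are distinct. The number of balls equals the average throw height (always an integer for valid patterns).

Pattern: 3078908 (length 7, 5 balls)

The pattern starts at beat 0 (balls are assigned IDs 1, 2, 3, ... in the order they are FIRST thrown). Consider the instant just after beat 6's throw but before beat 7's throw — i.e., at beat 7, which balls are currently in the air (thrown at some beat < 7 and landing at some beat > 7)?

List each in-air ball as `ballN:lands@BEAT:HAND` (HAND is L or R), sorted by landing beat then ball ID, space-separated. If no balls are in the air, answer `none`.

Beat 0 (L): throw ball1 h=3 -> lands@3:R; in-air after throw: [b1@3:R]
Beat 2 (L): throw ball2 h=7 -> lands@9:R; in-air after throw: [b1@3:R b2@9:R]
Beat 3 (R): throw ball1 h=8 -> lands@11:R; in-air after throw: [b2@9:R b1@11:R]
Beat 4 (L): throw ball3 h=9 -> lands@13:R; in-air after throw: [b2@9:R b1@11:R b3@13:R]
Beat 6 (L): throw ball4 h=8 -> lands@14:L; in-air after throw: [b2@9:R b1@11:R b3@13:R b4@14:L]
Beat 7 (R): throw ball5 h=3 -> lands@10:L; in-air after throw: [b2@9:R b5@10:L b1@11:R b3@13:R b4@14:L]

Answer: ball2:lands@9:R ball1:lands@11:R ball3:lands@13:R ball4:lands@14:L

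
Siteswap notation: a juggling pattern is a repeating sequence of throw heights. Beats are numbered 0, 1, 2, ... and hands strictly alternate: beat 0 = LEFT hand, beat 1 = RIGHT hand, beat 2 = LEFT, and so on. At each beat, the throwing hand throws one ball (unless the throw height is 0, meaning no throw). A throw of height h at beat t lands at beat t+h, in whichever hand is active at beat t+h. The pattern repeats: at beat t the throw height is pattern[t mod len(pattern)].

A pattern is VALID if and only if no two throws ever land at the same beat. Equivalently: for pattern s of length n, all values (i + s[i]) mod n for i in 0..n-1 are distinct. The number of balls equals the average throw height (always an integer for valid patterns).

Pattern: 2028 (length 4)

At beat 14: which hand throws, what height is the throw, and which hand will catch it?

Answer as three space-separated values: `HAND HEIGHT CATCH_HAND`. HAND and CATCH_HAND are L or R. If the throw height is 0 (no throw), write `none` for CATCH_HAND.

Answer: L 2 L

Derivation:
Beat 14: 14 mod 2 = 0, so hand = L
Throw height = pattern[14 mod 4] = pattern[2] = 2
Lands at beat 14+2=16, 16 mod 2 = 0, so catch hand = L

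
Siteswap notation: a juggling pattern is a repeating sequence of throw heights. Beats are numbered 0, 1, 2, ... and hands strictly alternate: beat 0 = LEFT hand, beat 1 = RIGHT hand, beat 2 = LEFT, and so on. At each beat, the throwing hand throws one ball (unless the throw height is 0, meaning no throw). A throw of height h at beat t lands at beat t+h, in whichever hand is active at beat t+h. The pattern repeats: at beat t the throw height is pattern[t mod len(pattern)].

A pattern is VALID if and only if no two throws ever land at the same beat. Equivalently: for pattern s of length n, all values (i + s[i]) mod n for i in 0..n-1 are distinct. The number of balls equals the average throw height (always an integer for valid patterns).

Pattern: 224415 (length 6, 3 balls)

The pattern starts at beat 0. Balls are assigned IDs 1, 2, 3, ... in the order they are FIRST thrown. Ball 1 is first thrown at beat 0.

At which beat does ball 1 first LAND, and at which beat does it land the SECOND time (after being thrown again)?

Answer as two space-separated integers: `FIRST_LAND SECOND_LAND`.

Answer: 2 6

Derivation:
Beat 0 (L): throw ball1 h=2 -> lands@2:L; in-air after throw: [b1@2:L]
Beat 1 (R): throw ball2 h=2 -> lands@3:R; in-air after throw: [b1@2:L b2@3:R]
Beat 2 (L): throw ball1 h=4 -> lands@6:L; in-air after throw: [b2@3:R b1@6:L]
Beat 3 (R): throw ball2 h=4 -> lands@7:R; in-air after throw: [b1@6:L b2@7:R]
Beat 4 (L): throw ball3 h=1 -> lands@5:R; in-air after throw: [b3@5:R b1@6:L b2@7:R]
Beat 5 (R): throw ball3 h=5 -> lands@10:L; in-air after throw: [b1@6:L b2@7:R b3@10:L]
Beat 6 (L): throw ball1 h=2 -> lands@8:L; in-air after throw: [b2@7:R b1@8:L b3@10:L]
Ball 1: thrown@0 h=2 -> first land @2; rethrown@2 h=4 -> second land @6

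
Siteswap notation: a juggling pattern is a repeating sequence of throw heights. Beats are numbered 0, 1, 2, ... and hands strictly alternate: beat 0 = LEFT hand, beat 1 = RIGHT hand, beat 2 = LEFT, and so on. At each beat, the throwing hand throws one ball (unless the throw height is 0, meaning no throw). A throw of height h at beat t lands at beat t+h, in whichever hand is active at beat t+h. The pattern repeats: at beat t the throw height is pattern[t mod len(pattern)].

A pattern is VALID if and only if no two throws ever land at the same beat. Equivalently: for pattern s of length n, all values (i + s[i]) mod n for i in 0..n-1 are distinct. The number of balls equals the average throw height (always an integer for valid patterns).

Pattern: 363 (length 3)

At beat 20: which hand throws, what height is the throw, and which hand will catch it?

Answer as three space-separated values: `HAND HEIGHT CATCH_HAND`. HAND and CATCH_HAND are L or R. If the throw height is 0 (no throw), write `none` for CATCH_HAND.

Beat 20: 20 mod 2 = 0, so hand = L
Throw height = pattern[20 mod 3] = pattern[2] = 3
Lands at beat 20+3=23, 23 mod 2 = 1, so catch hand = R

Answer: L 3 R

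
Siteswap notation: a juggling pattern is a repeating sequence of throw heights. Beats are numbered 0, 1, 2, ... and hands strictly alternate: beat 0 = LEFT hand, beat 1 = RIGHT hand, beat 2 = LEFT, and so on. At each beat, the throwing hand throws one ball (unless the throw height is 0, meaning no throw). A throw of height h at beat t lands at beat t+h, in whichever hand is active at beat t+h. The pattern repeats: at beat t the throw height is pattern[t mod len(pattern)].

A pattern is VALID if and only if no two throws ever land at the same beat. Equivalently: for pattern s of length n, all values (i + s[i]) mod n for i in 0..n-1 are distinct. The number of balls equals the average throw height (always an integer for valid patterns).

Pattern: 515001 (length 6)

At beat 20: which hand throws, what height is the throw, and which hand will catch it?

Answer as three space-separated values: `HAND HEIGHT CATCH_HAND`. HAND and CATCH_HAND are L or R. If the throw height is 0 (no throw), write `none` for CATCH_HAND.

Answer: L 5 R

Derivation:
Beat 20: 20 mod 2 = 0, so hand = L
Throw height = pattern[20 mod 6] = pattern[2] = 5
Lands at beat 20+5=25, 25 mod 2 = 1, so catch hand = R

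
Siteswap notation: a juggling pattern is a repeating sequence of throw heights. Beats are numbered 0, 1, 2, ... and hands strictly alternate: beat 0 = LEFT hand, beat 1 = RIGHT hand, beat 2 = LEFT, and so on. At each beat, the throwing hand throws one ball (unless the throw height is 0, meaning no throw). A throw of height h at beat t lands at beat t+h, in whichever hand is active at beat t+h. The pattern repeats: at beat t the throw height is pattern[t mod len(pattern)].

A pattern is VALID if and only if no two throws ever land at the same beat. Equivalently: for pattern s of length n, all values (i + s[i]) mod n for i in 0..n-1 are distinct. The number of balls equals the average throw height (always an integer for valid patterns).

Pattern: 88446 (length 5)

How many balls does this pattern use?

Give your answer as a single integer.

Pattern = [8, 8, 4, 4, 6], length n = 5
  position 0: throw height = 8, running sum = 8
  position 1: throw height = 8, running sum = 16
  position 2: throw height = 4, running sum = 20
  position 3: throw height = 4, running sum = 24
  position 4: throw height = 6, running sum = 30
Total sum = 30; balls = sum / n = 30 / 5 = 6

Answer: 6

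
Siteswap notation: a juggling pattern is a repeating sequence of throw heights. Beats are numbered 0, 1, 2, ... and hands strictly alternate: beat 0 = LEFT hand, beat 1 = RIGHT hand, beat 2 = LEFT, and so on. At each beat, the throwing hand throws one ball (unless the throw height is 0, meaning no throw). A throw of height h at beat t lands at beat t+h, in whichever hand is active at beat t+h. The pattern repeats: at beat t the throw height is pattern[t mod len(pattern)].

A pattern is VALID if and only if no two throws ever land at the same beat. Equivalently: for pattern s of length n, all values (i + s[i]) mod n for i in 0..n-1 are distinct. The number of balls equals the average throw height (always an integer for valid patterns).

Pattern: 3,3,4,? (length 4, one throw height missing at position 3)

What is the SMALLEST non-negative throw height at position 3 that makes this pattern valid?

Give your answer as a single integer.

i=0: (0 + 3) mod 4 = 3
i=1: (1 + 3) mod 4 = 0
i=2: (2 + 4) mod 4 = 2
i=3: s[i]=? (unknown)
Known residues: [0, 2, 3]; need a permutation of 0..3, so missing residue r = 1
Need (3 + s) mod 4 = 1; smallest s = (1 - 3) mod 4 = 2

Answer: 2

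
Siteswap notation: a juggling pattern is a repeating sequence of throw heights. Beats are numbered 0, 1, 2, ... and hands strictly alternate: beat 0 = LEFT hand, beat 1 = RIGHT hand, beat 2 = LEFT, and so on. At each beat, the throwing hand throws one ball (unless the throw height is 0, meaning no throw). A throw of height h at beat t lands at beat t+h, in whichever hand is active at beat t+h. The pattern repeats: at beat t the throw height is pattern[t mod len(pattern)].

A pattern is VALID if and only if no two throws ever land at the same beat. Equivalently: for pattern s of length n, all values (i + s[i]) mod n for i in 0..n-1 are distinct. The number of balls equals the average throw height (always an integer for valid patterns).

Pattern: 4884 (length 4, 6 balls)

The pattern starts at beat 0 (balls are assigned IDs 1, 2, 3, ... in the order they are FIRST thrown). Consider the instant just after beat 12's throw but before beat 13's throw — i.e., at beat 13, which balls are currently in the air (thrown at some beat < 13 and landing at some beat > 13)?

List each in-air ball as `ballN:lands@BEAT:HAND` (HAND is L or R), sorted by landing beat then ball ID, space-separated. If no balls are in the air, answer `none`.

Answer: ball6:lands@14:L ball4:lands@15:R ball1:lands@16:L ball2:lands@17:R ball3:lands@18:L

Derivation:
Beat 0 (L): throw ball1 h=4 -> lands@4:L; in-air after throw: [b1@4:L]
Beat 1 (R): throw ball2 h=8 -> lands@9:R; in-air after throw: [b1@4:L b2@9:R]
Beat 2 (L): throw ball3 h=8 -> lands@10:L; in-air after throw: [b1@4:L b2@9:R b3@10:L]
Beat 3 (R): throw ball4 h=4 -> lands@7:R; in-air after throw: [b1@4:L b4@7:R b2@9:R b3@10:L]
Beat 4 (L): throw ball1 h=4 -> lands@8:L; in-air after throw: [b4@7:R b1@8:L b2@9:R b3@10:L]
Beat 5 (R): throw ball5 h=8 -> lands@13:R; in-air after throw: [b4@7:R b1@8:L b2@9:R b3@10:L b5@13:R]
Beat 6 (L): throw ball6 h=8 -> lands@14:L; in-air after throw: [b4@7:R b1@8:L b2@9:R b3@10:L b5@13:R b6@14:L]
Beat 7 (R): throw ball4 h=4 -> lands@11:R; in-air after throw: [b1@8:L b2@9:R b3@10:L b4@11:R b5@13:R b6@14:L]
Beat 8 (L): throw ball1 h=4 -> lands@12:L; in-air after throw: [b2@9:R b3@10:L b4@11:R b1@12:L b5@13:R b6@14:L]
Beat 9 (R): throw ball2 h=8 -> lands@17:R; in-air after throw: [b3@10:L b4@11:R b1@12:L b5@13:R b6@14:L b2@17:R]
Beat 10 (L): throw ball3 h=8 -> lands@18:L; in-air after throw: [b4@11:R b1@12:L b5@13:R b6@14:L b2@17:R b3@18:L]
Beat 11 (R): throw ball4 h=4 -> lands@15:R; in-air after throw: [b1@12:L b5@13:R b6@14:L b4@15:R b2@17:R b3@18:L]
Beat 12 (L): throw ball1 h=4 -> lands@16:L; in-air after throw: [b5@13:R b6@14:L b4@15:R b1@16:L b2@17:R b3@18:L]
Beat 13 (R): throw ball5 h=8 -> lands@21:R; in-air after throw: [b6@14:L b4@15:R b1@16:L b2@17:R b3@18:L b5@21:R]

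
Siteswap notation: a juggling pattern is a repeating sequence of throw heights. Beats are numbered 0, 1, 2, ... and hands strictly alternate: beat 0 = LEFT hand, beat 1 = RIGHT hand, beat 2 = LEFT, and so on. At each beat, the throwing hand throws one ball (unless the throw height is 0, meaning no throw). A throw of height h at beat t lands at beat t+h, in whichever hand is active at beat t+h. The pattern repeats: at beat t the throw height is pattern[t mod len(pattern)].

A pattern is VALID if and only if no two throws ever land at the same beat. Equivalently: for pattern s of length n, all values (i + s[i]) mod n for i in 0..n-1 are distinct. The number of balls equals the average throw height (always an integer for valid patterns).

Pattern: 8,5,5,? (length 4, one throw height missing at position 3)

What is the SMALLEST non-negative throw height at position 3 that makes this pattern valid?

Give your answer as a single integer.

Answer: 2

Derivation:
i=0: (0 + 8) mod 4 = 0
i=1: (1 + 5) mod 4 = 2
i=2: (2 + 5) mod 4 = 3
i=3: s[i]=? (unknown)
Known residues: [0, 2, 3]; need a permutation of 0..3, so missing residue r = 1
Need (3 + s) mod 4 = 1; smallest s = (1 - 3) mod 4 = 2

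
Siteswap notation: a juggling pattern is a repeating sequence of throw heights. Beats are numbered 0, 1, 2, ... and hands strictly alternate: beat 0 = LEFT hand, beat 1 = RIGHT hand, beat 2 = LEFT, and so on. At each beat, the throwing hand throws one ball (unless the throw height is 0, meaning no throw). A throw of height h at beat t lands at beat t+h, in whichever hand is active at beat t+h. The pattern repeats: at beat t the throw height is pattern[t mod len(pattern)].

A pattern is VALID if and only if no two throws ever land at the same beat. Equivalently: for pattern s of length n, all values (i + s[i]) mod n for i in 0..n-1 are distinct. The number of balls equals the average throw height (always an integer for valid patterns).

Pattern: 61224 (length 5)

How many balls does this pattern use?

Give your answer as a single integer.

Pattern = [6, 1, 2, 2, 4], length n = 5
  position 0: throw height = 6, running sum = 6
  position 1: throw height = 1, running sum = 7
  position 2: throw height = 2, running sum = 9
  position 3: throw height = 2, running sum = 11
  position 4: throw height = 4, running sum = 15
Total sum = 15; balls = sum / n = 15 / 5 = 3

Answer: 3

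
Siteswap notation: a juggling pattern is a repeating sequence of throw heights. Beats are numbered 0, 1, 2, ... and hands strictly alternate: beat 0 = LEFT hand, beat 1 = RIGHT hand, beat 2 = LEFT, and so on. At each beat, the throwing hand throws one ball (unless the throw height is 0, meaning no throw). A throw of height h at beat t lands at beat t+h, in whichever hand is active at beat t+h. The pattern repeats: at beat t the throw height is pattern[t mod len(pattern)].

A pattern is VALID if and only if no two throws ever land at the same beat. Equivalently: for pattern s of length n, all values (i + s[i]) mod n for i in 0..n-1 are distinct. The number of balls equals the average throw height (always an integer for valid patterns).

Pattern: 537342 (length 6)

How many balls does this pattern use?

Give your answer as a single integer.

Pattern = [5, 3, 7, 3, 4, 2], length n = 6
  position 0: throw height = 5, running sum = 5
  position 1: throw height = 3, running sum = 8
  position 2: throw height = 7, running sum = 15
  position 3: throw height = 3, running sum = 18
  position 4: throw height = 4, running sum = 22
  position 5: throw height = 2, running sum = 24
Total sum = 24; balls = sum / n = 24 / 6 = 4

Answer: 4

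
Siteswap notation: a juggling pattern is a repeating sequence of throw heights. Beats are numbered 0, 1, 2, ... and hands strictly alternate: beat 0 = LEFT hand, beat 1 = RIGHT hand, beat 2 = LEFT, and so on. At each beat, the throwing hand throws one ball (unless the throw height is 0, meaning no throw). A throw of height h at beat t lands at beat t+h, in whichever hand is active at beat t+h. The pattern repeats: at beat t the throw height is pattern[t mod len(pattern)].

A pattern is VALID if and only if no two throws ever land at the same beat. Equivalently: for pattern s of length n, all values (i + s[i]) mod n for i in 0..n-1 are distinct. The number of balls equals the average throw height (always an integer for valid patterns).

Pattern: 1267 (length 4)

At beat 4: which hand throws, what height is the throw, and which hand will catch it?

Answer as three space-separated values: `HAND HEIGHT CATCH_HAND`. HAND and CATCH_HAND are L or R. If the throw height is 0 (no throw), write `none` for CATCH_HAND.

Answer: L 1 R

Derivation:
Beat 4: 4 mod 2 = 0, so hand = L
Throw height = pattern[4 mod 4] = pattern[0] = 1
Lands at beat 4+1=5, 5 mod 2 = 1, so catch hand = R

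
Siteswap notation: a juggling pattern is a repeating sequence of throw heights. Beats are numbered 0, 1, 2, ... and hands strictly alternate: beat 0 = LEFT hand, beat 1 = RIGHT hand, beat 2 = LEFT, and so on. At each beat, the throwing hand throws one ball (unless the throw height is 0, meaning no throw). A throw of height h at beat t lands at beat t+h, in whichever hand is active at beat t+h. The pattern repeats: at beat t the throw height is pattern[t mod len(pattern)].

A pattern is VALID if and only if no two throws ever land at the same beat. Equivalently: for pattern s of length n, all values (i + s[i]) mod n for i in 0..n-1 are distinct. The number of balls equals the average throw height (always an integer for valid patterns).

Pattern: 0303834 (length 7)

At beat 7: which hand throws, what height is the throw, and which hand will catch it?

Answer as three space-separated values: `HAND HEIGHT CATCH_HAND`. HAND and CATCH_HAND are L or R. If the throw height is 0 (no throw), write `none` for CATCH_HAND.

Beat 7: 7 mod 2 = 1, so hand = R
Throw height = pattern[7 mod 7] = pattern[0] = 0

Answer: R 0 none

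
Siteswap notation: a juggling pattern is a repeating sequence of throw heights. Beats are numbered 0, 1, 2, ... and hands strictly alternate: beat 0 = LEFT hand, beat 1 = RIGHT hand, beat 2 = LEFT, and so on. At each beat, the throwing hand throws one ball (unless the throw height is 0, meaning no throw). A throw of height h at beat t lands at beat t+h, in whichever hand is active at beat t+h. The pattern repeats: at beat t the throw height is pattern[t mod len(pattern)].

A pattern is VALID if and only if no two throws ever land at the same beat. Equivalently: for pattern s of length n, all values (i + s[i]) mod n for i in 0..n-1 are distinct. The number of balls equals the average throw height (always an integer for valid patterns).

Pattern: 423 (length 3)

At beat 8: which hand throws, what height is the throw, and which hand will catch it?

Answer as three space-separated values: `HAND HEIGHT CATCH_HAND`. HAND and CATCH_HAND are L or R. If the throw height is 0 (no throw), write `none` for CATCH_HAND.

Answer: L 3 R

Derivation:
Beat 8: 8 mod 2 = 0, so hand = L
Throw height = pattern[8 mod 3] = pattern[2] = 3
Lands at beat 8+3=11, 11 mod 2 = 1, so catch hand = R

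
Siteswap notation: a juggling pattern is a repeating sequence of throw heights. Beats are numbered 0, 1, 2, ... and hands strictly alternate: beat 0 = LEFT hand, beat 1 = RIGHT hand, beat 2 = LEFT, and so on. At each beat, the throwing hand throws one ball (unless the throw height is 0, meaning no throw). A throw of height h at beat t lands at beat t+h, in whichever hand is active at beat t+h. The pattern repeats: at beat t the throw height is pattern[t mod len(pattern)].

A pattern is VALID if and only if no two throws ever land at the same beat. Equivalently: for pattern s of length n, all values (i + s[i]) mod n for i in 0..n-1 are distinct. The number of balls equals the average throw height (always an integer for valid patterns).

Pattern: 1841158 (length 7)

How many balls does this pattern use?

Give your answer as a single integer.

Pattern = [1, 8, 4, 1, 1, 5, 8], length n = 7
  position 0: throw height = 1, running sum = 1
  position 1: throw height = 8, running sum = 9
  position 2: throw height = 4, running sum = 13
  position 3: throw height = 1, running sum = 14
  position 4: throw height = 1, running sum = 15
  position 5: throw height = 5, running sum = 20
  position 6: throw height = 8, running sum = 28
Total sum = 28; balls = sum / n = 28 / 7 = 4

Answer: 4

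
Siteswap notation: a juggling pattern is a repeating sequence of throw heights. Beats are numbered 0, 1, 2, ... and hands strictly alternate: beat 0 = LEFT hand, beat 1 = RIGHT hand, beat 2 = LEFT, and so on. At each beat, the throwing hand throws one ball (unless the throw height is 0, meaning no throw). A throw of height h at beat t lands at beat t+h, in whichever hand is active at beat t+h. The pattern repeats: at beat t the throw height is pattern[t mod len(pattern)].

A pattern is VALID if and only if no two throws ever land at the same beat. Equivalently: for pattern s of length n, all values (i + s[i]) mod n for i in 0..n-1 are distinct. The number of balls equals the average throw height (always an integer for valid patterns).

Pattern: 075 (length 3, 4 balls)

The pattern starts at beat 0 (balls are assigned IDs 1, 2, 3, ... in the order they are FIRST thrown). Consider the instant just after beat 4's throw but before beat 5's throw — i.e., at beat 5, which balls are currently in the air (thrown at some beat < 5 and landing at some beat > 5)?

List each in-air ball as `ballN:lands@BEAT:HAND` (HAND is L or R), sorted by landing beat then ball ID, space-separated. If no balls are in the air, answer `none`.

Answer: ball2:lands@7:R ball1:lands@8:L ball3:lands@11:R

Derivation:
Beat 1 (R): throw ball1 h=7 -> lands@8:L; in-air after throw: [b1@8:L]
Beat 2 (L): throw ball2 h=5 -> lands@7:R; in-air after throw: [b2@7:R b1@8:L]
Beat 4 (L): throw ball3 h=7 -> lands@11:R; in-air after throw: [b2@7:R b1@8:L b3@11:R]
Beat 5 (R): throw ball4 h=5 -> lands@10:L; in-air after throw: [b2@7:R b1@8:L b4@10:L b3@11:R]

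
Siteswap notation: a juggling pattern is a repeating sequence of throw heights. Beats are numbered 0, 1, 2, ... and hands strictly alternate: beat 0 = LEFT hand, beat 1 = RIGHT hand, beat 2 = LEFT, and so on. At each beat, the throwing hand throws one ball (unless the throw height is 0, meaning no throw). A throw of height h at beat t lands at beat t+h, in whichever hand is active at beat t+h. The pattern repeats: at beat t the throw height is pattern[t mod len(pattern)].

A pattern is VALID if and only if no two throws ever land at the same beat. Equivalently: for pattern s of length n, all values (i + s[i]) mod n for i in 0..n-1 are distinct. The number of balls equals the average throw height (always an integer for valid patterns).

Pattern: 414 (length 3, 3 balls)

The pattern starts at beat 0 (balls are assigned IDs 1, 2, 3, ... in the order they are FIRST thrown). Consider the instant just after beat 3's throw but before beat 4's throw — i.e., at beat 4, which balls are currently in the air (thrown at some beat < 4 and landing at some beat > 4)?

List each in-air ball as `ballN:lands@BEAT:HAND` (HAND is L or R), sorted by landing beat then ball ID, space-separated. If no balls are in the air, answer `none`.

Answer: ball2:lands@6:L ball3:lands@7:R

Derivation:
Beat 0 (L): throw ball1 h=4 -> lands@4:L; in-air after throw: [b1@4:L]
Beat 1 (R): throw ball2 h=1 -> lands@2:L; in-air after throw: [b2@2:L b1@4:L]
Beat 2 (L): throw ball2 h=4 -> lands@6:L; in-air after throw: [b1@4:L b2@6:L]
Beat 3 (R): throw ball3 h=4 -> lands@7:R; in-air after throw: [b1@4:L b2@6:L b3@7:R]
Beat 4 (L): throw ball1 h=1 -> lands@5:R; in-air after throw: [b1@5:R b2@6:L b3@7:R]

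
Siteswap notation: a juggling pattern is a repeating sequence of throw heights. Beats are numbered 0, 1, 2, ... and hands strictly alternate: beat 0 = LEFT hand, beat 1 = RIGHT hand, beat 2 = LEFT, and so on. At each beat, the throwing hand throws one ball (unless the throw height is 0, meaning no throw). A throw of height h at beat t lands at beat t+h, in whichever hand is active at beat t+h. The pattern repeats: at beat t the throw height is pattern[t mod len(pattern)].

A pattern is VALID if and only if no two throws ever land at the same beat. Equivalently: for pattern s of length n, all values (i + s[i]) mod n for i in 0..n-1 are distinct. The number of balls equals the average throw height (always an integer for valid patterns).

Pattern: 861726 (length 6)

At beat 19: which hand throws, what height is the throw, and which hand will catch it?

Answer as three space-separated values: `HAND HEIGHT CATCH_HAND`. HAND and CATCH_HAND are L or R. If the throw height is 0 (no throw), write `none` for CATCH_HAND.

Answer: R 6 R

Derivation:
Beat 19: 19 mod 2 = 1, so hand = R
Throw height = pattern[19 mod 6] = pattern[1] = 6
Lands at beat 19+6=25, 25 mod 2 = 1, so catch hand = R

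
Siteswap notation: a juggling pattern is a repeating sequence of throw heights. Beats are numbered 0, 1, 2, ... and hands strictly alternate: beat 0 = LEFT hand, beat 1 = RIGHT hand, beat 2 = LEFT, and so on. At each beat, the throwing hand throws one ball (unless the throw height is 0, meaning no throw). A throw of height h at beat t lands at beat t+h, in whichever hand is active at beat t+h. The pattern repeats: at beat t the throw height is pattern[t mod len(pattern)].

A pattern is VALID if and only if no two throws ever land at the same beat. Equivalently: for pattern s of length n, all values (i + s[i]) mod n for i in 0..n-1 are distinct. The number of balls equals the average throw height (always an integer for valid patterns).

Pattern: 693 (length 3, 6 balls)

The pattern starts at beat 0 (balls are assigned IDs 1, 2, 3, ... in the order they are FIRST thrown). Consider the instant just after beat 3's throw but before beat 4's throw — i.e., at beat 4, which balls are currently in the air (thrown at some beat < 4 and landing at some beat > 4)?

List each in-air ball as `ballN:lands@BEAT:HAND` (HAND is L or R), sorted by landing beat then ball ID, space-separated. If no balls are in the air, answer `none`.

Answer: ball3:lands@5:R ball1:lands@6:L ball4:lands@9:R ball2:lands@10:L

Derivation:
Beat 0 (L): throw ball1 h=6 -> lands@6:L; in-air after throw: [b1@6:L]
Beat 1 (R): throw ball2 h=9 -> lands@10:L; in-air after throw: [b1@6:L b2@10:L]
Beat 2 (L): throw ball3 h=3 -> lands@5:R; in-air after throw: [b3@5:R b1@6:L b2@10:L]
Beat 3 (R): throw ball4 h=6 -> lands@9:R; in-air after throw: [b3@5:R b1@6:L b4@9:R b2@10:L]
Beat 4 (L): throw ball5 h=9 -> lands@13:R; in-air after throw: [b3@5:R b1@6:L b4@9:R b2@10:L b5@13:R]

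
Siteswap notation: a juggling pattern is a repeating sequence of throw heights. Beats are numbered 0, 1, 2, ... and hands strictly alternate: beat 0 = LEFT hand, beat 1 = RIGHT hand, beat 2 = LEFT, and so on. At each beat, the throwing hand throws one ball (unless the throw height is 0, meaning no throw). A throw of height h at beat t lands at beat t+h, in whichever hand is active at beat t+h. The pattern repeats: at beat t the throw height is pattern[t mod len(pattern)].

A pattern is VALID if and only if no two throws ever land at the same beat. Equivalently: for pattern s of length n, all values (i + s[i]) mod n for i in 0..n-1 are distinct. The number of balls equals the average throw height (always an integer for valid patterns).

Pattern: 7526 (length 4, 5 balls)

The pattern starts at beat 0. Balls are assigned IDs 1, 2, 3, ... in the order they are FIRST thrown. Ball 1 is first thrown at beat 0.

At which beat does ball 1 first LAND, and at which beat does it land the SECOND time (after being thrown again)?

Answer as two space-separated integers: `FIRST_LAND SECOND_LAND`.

Answer: 7 13

Derivation:
Beat 0 (L): throw ball1 h=7 -> lands@7:R; in-air after throw: [b1@7:R]
Beat 1 (R): throw ball2 h=5 -> lands@6:L; in-air after throw: [b2@6:L b1@7:R]
Beat 2 (L): throw ball3 h=2 -> lands@4:L; in-air after throw: [b3@4:L b2@6:L b1@7:R]
Beat 3 (R): throw ball4 h=6 -> lands@9:R; in-air after throw: [b3@4:L b2@6:L b1@7:R b4@9:R]
Beat 4 (L): throw ball3 h=7 -> lands@11:R; in-air after throw: [b2@6:L b1@7:R b4@9:R b3@11:R]
Beat 5 (R): throw ball5 h=5 -> lands@10:L; in-air after throw: [b2@6:L b1@7:R b4@9:R b5@10:L b3@11:R]
Beat 6 (L): throw ball2 h=2 -> lands@8:L; in-air after throw: [b1@7:R b2@8:L b4@9:R b5@10:L b3@11:R]
Beat 7 (R): throw ball1 h=6 -> lands@13:R; in-air after throw: [b2@8:L b4@9:R b5@10:L b3@11:R b1@13:R]
Beat 8 (L): throw ball2 h=7 -> lands@15:R; in-air after throw: [b4@9:R b5@10:L b3@11:R b1@13:R b2@15:R]
Beat 9 (R): throw ball4 h=5 -> lands@14:L; in-air after throw: [b5@10:L b3@11:R b1@13:R b4@14:L b2@15:R]
Beat 10 (L): throw ball5 h=2 -> lands@12:L; in-air after throw: [b3@11:R b5@12:L b1@13:R b4@14:L b2@15:R]
Beat 11 (R): throw ball3 h=6 -> lands@17:R; in-air after throw: [b5@12:L b1@13:R b4@14:L b2@15:R b3@17:R]
Beat 12 (L): throw ball5 h=7 -> lands@19:R; in-air after throw: [b1@13:R b4@14:L b2@15:R b3@17:R b5@19:R]
Beat 13 (R): throw ball1 h=5 -> lands@18:L; in-air after throw: [b4@14:L b2@15:R b3@17:R b1@18:L b5@19:R]
Ball 1: thrown@0 h=7 -> first land @7; rethrown@7 h=6 -> second land @13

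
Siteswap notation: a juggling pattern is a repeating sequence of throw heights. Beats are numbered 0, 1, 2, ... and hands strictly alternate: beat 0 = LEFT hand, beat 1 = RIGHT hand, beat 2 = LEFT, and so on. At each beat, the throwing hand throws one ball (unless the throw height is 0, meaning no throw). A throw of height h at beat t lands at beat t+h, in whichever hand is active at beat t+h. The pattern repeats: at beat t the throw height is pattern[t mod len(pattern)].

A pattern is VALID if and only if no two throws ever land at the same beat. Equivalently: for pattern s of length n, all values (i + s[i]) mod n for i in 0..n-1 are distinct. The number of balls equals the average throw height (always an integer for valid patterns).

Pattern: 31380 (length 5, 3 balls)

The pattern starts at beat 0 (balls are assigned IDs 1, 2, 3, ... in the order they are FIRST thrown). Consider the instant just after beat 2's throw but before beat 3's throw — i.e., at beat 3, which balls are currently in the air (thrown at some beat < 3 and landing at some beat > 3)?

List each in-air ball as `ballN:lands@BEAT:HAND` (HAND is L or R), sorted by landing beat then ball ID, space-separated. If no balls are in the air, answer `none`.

Answer: ball2:lands@5:R

Derivation:
Beat 0 (L): throw ball1 h=3 -> lands@3:R; in-air after throw: [b1@3:R]
Beat 1 (R): throw ball2 h=1 -> lands@2:L; in-air after throw: [b2@2:L b1@3:R]
Beat 2 (L): throw ball2 h=3 -> lands@5:R; in-air after throw: [b1@3:R b2@5:R]
Beat 3 (R): throw ball1 h=8 -> lands@11:R; in-air after throw: [b2@5:R b1@11:R]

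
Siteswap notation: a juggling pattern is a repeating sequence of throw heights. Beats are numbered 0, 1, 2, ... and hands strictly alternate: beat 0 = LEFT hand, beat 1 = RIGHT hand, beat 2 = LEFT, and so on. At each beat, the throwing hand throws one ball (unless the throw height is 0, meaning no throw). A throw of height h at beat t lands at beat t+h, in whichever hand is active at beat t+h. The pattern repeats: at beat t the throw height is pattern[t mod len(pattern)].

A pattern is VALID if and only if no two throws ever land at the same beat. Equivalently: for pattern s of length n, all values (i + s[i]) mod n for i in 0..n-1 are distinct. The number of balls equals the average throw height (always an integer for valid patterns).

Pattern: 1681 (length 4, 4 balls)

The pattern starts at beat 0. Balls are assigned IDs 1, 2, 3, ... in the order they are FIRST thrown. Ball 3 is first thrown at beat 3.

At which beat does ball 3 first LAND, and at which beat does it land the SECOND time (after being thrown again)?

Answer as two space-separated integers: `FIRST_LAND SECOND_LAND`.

Beat 0 (L): throw ball1 h=1 -> lands@1:R; in-air after throw: [b1@1:R]
Beat 1 (R): throw ball1 h=6 -> lands@7:R; in-air after throw: [b1@7:R]
Beat 2 (L): throw ball2 h=8 -> lands@10:L; in-air after throw: [b1@7:R b2@10:L]
Beat 3 (R): throw ball3 h=1 -> lands@4:L; in-air after throw: [b3@4:L b1@7:R b2@10:L]
Beat 4 (L): throw ball3 h=1 -> lands@5:R; in-air after throw: [b3@5:R b1@7:R b2@10:L]
Beat 5 (R): throw ball3 h=6 -> lands@11:R; in-air after throw: [b1@7:R b2@10:L b3@11:R]
Ball 3: thrown@3 h=1 -> first land @4; rethrown@4 h=1 -> second land @5

Answer: 4 5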